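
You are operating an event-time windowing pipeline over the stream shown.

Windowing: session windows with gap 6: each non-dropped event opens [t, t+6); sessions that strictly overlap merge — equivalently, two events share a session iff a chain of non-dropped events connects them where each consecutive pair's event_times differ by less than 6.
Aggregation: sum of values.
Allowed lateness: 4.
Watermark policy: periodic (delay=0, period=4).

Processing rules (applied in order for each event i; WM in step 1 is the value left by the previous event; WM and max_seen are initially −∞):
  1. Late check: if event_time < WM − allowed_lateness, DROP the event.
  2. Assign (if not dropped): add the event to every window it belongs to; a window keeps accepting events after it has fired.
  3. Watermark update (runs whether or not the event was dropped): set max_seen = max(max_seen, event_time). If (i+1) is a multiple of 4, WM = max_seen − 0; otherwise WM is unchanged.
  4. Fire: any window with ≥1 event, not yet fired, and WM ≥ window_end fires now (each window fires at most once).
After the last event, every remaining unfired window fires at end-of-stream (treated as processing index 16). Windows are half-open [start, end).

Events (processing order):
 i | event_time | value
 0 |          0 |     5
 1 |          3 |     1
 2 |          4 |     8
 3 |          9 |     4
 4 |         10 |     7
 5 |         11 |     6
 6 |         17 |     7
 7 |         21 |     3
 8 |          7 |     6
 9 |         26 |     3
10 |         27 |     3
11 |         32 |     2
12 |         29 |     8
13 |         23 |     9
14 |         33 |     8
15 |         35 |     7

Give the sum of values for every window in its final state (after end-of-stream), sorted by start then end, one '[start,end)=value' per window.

i=0 t=0 v=5: → [0,6); WM=−∞
i=1 t=3 v=1: → [0,9); WM=−∞
i=2 t=4 v=8: → [0,10); WM=−∞
i=3 t=9 v=4: → [0,15); WM=9
i=4 t=10 v=7: → [0,16); WM=9
i=5 t=11 v=6: → [0,17); WM=9
i=6 t=17 v=7: → [17,23); WM=9
i=7 t=21 v=3: → [17,27); WM=21
i=8 t=7 v=6: DROP (t<21-4); WM=21
i=9 t=26 v=3: → [17,32); WM=21
i=10 t=27 v=3: → [17,33); WM=21
i=11 t=32 v=2: → [17,38); WM=32
i=12 t=29 v=8: → [17,38); WM=32
i=13 t=23 v=9: DROP (t<32-4); WM=32
i=14 t=33 v=8: → [17,39); WM=32
i=15 t=35 v=7: → [17,41); WM=35

[0,17)=31 [17,41)=41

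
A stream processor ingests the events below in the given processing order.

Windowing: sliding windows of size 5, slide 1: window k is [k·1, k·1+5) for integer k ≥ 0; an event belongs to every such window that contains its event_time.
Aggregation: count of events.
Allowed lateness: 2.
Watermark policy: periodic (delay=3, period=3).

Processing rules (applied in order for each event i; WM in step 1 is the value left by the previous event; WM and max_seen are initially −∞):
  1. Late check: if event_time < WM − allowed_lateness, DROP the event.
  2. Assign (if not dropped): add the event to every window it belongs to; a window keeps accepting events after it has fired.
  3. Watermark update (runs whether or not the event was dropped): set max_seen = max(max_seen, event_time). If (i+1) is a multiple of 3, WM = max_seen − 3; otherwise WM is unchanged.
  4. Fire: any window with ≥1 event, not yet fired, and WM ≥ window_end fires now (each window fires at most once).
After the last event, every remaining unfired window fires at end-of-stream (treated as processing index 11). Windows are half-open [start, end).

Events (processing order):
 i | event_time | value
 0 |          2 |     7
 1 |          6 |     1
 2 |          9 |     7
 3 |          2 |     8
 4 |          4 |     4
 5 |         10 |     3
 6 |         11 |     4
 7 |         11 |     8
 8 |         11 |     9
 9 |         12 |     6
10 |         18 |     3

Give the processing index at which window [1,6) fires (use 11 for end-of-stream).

2

i=0 t=2 v=7: → [2,7),[1,6),[0,5); WM=−∞
i=1 t=6 v=1: → [6,11),[5,10),[4,9),[3,8),[2,7); WM=−∞
i=2 t=9 v=7: → [9,14),[8,13),[7,12),[6,11),[5,10); WM=6; [0,5) fires=1 [1,6) fires=1
i=3 t=2 v=8: DROP (t<6-2); WM=6
i=4 t=4 v=4: → [4,9),[3,8),[2,7),[1,6),[0,5); WM=6
i=5 t=10 v=3: → [10,15),[9,14),[8,13),[7,12),[6,11); WM=7; [2,7) fires=3
i=6 t=11 v=4: → [11,16),[10,15),[9,14),[8,13),[7,12); WM=7
i=7 t=11 v=8: → [11,16),[10,15),[9,14),[8,13),[7,12); WM=7
i=8 t=11 v=9: → [11,16),[10,15),[9,14),[8,13),[7,12); WM=8; [3,8) fires=2
i=9 t=12 v=6: → [12,17),[11,16),[10,15),[9,14),[8,13); WM=8
i=10 t=18 v=3: → [18,23),[17,22),[16,21),[15,20),[14,19); WM=8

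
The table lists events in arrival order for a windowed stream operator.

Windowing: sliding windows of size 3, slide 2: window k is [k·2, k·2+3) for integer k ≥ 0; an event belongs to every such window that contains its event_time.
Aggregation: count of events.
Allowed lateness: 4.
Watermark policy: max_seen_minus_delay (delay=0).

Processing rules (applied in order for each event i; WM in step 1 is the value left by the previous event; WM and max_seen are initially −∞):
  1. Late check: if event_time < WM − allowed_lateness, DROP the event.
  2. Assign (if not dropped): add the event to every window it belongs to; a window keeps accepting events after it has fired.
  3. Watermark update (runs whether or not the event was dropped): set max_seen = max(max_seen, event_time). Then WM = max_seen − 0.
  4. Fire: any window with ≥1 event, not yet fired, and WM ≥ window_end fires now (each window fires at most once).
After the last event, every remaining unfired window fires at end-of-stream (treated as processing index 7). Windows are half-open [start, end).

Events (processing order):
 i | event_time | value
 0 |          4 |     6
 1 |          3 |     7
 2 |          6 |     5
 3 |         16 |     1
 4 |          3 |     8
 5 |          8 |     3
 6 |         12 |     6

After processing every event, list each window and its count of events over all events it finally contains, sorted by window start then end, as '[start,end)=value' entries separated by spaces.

[2,5)=2 [4,7)=2 [6,9)=1 [10,13)=1 [12,15)=1 [14,17)=1 [16,19)=1

i=0 t=4 v=6: → [4,7),[2,5); WM=4
i=1 t=3 v=7: → [2,5); WM=4
i=2 t=6 v=5: → [6,9),[4,7); WM=6; [2,5) fires=2
i=3 t=16 v=1: → [16,19),[14,17); WM=16; [4,7) fires=2 [6,9) fires=1
i=4 t=3 v=8: DROP (t<16-4); WM=16
i=5 t=8 v=3: DROP (t<16-4); WM=16
i=6 t=12 v=6: → [12,15),[10,13); WM=16; [10,13) fires=1 [12,15) fires=1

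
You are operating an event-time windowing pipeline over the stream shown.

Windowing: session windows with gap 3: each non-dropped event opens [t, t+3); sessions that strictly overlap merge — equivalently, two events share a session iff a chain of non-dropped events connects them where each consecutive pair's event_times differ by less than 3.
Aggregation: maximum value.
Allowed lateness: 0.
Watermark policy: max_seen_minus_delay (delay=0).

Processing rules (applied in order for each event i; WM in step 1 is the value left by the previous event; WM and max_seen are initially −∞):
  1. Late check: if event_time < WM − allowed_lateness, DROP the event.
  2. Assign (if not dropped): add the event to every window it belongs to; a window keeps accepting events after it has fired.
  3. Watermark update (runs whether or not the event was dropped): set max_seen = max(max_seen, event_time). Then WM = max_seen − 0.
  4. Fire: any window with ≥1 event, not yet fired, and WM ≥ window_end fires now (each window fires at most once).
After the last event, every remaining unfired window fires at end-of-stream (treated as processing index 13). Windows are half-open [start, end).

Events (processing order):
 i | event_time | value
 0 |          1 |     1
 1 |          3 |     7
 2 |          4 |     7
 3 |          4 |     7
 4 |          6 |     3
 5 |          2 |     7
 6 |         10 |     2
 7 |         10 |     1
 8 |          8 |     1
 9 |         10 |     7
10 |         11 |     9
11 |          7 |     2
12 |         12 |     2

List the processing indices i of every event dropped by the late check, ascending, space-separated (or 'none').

5 8 11

i=0 t=1 v=1: → [1,4); WM=1
i=1 t=3 v=7: → [1,6); WM=3
i=2 t=4 v=7: → [1,7); WM=4
i=3 t=4 v=7: → [1,7); WM=4
i=4 t=6 v=3: → [1,9); WM=6
i=5 t=2 v=7: DROP (t<6-0); WM=6
i=6 t=10 v=2: → [10,13); WM=10
i=7 t=10 v=1: → [10,13); WM=10
i=8 t=8 v=1: DROP (t<10-0); WM=10
i=9 t=10 v=7: → [10,13); WM=10
i=10 t=11 v=9: → [10,14); WM=11
i=11 t=7 v=2: DROP (t<11-0); WM=11
i=12 t=12 v=2: → [10,15); WM=12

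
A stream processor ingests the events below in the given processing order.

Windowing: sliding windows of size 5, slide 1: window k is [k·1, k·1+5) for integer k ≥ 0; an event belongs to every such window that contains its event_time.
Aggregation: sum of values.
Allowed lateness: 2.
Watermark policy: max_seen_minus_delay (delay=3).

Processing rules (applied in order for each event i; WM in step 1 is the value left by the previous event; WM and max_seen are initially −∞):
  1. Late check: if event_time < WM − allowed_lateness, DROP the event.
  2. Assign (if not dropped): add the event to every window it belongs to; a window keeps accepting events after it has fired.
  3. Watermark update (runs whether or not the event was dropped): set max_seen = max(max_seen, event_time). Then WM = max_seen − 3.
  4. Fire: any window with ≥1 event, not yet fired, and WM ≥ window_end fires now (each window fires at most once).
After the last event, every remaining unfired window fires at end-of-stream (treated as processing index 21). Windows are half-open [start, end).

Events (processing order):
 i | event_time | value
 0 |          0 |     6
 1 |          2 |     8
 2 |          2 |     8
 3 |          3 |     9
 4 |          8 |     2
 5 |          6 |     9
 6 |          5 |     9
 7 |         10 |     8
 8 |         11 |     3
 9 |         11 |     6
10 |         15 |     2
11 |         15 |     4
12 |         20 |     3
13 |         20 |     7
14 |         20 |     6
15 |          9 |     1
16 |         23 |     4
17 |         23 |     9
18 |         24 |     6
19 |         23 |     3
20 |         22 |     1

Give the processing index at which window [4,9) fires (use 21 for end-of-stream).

i=0 t=0 v=6: → [0,5); WM=-3
i=1 t=2 v=8: → [2,7),[1,6),[0,5); WM=-1
i=2 t=2 v=8: → [2,7),[1,6),[0,5); WM=-1
i=3 t=3 v=9: → [3,8),[2,7),[1,6),[0,5); WM=0
i=4 t=8 v=2: → [8,13),[7,12),[6,11),[5,10),[4,9); WM=5; [0,5) fires=31
i=5 t=6 v=9: → [6,11),[5,10),[4,9),[3,8),[2,7); WM=5
i=6 t=5 v=9: → [5,10),[4,9),[3,8),[2,7),[1,6); WM=5
i=7 t=10 v=8: → [10,15),[9,14),[8,13),[7,12),[6,11); WM=7; [1,6) fires=34 [2,7) fires=43
i=8 t=11 v=3: → [11,16),[10,15),[9,14),[8,13),[7,12); WM=8; [3,8) fires=27
i=9 t=11 v=6: → [11,16),[10,15),[9,14),[8,13),[7,12); WM=8
i=10 t=15 v=2: → [15,20),[14,19),[13,18),[12,17),[11,16); WM=12; [4,9) fires=20 [5,10) fires=20 [6,11) fires=19 [7,12) fires=19
i=11 t=15 v=4: → [15,20),[14,19),[13,18),[12,17),[11,16); WM=12
i=12 t=20 v=3: → [20,25),[19,24),[18,23),[17,22),[16,21); WM=17; [8,13) fires=19 [9,14) fires=17 [10,15) fires=17 [11,16) fires=15 [12,17) fires=6
i=13 t=20 v=7: → [20,25),[19,24),[18,23),[17,22),[16,21); WM=17
i=14 t=20 v=6: → [20,25),[19,24),[18,23),[17,22),[16,21); WM=17
i=15 t=9 v=1: DROP (t<17-2); WM=17
i=16 t=23 v=4: → [23,28),[22,27),[21,26),[20,25),[19,24); WM=20; [13,18) fires=6 [14,19) fires=6 [15,20) fires=6
i=17 t=23 v=9: → [23,28),[22,27),[21,26),[20,25),[19,24); WM=20
i=18 t=24 v=6: → [24,29),[23,28),[22,27),[21,26),[20,25); WM=21; [16,21) fires=16
i=19 t=23 v=3: → [23,28),[22,27),[21,26),[20,25),[19,24); WM=21
i=20 t=22 v=1: → [22,27),[21,26),[20,25),[19,24),[18,23); WM=21

10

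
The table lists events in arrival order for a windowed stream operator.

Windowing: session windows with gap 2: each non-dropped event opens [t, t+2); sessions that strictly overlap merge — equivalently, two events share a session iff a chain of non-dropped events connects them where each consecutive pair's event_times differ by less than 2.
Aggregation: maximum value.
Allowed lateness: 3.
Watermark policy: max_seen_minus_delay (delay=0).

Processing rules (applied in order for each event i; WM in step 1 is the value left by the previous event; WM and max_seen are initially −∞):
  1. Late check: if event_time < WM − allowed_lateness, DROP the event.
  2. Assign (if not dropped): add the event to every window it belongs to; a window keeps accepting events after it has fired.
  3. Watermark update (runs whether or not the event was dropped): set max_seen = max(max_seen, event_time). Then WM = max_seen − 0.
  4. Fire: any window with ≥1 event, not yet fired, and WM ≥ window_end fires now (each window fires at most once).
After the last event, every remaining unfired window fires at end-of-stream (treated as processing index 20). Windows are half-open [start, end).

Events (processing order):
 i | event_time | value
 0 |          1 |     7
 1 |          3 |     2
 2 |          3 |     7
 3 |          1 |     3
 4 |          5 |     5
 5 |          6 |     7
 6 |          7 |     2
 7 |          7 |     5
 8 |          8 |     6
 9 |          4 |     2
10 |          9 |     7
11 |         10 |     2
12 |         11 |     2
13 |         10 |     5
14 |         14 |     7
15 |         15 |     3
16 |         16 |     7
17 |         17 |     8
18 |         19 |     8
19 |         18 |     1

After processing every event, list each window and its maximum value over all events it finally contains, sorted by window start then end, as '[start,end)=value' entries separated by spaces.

i=0 t=1 v=7: → [1,3); WM=1
i=1 t=3 v=2: → [3,5); WM=3
i=2 t=3 v=7: → [3,5); WM=3
i=3 t=1 v=3: → [1,3); WM=3
i=4 t=5 v=5: → [5,7); WM=5
i=5 t=6 v=7: → [5,8); WM=6
i=6 t=7 v=2: → [5,9); WM=7
i=7 t=7 v=5: → [5,9); WM=7
i=8 t=8 v=6: → [5,10); WM=8
i=9 t=4 v=2: DROP (t<8-3); WM=8
i=10 t=9 v=7: → [5,11); WM=9
i=11 t=10 v=2: → [5,12); WM=10
i=12 t=11 v=2: → [5,13); WM=11
i=13 t=10 v=5: → [5,13); WM=11
i=14 t=14 v=7: → [14,16); WM=14
i=15 t=15 v=3: → [14,17); WM=15
i=16 t=16 v=7: → [14,18); WM=16
i=17 t=17 v=8: → [14,19); WM=17
i=18 t=19 v=8: → [19,21); WM=19
i=19 t=18 v=1: → [14,21); WM=19

[1,3)=7 [3,5)=7 [5,13)=7 [14,21)=8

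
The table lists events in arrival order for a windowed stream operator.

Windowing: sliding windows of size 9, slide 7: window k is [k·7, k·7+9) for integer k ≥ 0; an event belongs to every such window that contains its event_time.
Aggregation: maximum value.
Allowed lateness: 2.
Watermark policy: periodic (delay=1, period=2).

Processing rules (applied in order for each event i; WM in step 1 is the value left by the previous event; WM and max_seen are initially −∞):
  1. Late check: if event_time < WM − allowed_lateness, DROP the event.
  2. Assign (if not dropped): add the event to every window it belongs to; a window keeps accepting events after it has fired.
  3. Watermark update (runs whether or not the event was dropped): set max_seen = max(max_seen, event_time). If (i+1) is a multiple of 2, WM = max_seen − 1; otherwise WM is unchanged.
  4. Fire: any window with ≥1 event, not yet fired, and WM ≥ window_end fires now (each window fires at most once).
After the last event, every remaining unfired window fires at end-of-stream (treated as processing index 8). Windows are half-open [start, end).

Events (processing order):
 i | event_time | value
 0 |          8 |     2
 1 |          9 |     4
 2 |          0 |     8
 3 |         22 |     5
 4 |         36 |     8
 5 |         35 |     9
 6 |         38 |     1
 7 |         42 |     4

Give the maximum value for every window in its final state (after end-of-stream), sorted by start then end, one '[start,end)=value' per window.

[0,9)=2 [7,16)=4 [14,23)=5 [21,30)=5 [28,37)=9 [35,44)=9 [42,51)=4

i=0 t=8 v=2: → [7,16),[0,9); WM=−∞
i=1 t=9 v=4: → [7,16); WM=8
i=2 t=0 v=8: DROP (t<8-2); WM=8
i=3 t=22 v=5: → [21,30),[14,23); WM=21; [0,9) fires=2 [7,16) fires=4
i=4 t=36 v=8: → [35,44),[28,37); WM=21
i=5 t=35 v=9: → [35,44),[28,37); WM=35; [14,23) fires=5 [21,30) fires=5
i=6 t=38 v=1: → [35,44); WM=35
i=7 t=42 v=4: → [42,51),[35,44); WM=41; [28,37) fires=9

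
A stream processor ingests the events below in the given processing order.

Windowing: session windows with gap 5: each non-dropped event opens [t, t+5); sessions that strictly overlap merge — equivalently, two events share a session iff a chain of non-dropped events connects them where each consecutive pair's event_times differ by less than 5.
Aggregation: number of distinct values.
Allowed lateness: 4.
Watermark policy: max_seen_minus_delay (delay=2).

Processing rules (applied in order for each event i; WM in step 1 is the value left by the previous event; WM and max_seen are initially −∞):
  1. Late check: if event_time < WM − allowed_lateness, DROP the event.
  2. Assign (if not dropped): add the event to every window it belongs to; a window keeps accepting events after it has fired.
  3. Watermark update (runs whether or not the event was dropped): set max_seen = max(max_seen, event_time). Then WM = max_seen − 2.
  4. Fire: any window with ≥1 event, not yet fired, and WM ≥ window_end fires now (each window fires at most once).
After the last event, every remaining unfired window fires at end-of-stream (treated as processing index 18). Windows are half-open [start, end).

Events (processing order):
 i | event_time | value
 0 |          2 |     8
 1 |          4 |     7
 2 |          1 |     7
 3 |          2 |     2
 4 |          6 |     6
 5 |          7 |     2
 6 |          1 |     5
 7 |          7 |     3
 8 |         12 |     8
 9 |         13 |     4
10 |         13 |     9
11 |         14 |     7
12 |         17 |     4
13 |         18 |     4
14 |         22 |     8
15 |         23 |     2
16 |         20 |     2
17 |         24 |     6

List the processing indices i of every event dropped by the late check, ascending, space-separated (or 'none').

i=0 t=2 v=8: → [2,7); WM=0
i=1 t=4 v=7: → [2,9); WM=2
i=2 t=1 v=7: → [1,9); WM=2
i=3 t=2 v=2: → [1,9); WM=2
i=4 t=6 v=6: → [1,11); WM=4
i=5 t=7 v=2: → [1,12); WM=5
i=6 t=1 v=5: → [1,12); WM=5
i=7 t=7 v=3: → [1,12); WM=5
i=8 t=12 v=8: → [12,17); WM=10
i=9 t=13 v=4: → [12,18); WM=11
i=10 t=13 v=9: → [12,18); WM=11
i=11 t=14 v=7: → [12,19); WM=12
i=12 t=17 v=4: → [12,22); WM=15
i=13 t=18 v=4: → [12,23); WM=16
i=14 t=22 v=8: → [12,27); WM=20
i=15 t=23 v=2: → [12,28); WM=21
i=16 t=20 v=2: → [12,28); WM=21
i=17 t=24 v=6: → [12,29); WM=22

none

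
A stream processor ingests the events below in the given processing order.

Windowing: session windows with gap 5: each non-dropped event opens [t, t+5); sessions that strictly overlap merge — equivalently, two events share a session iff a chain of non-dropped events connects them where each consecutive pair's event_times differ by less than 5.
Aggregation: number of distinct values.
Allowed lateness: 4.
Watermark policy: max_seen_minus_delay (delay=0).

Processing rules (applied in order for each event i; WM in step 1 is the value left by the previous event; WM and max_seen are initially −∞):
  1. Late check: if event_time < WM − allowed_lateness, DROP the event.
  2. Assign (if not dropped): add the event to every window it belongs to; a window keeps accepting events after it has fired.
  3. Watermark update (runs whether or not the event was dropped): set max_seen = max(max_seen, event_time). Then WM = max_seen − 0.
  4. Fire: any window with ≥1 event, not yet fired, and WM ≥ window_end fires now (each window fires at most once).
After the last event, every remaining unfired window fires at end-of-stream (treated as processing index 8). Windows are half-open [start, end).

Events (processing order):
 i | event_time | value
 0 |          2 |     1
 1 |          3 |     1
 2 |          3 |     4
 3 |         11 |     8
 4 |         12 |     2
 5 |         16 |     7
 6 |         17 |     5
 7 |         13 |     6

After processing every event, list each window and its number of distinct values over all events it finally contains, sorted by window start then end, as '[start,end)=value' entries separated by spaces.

[2,8)=2 [11,22)=5

i=0 t=2 v=1: → [2,7); WM=2
i=1 t=3 v=1: → [2,8); WM=3
i=2 t=3 v=4: → [2,8); WM=3
i=3 t=11 v=8: → [11,16); WM=11
i=4 t=12 v=2: → [11,17); WM=12
i=5 t=16 v=7: → [11,21); WM=16
i=6 t=17 v=5: → [11,22); WM=17
i=7 t=13 v=6: → [11,22); WM=17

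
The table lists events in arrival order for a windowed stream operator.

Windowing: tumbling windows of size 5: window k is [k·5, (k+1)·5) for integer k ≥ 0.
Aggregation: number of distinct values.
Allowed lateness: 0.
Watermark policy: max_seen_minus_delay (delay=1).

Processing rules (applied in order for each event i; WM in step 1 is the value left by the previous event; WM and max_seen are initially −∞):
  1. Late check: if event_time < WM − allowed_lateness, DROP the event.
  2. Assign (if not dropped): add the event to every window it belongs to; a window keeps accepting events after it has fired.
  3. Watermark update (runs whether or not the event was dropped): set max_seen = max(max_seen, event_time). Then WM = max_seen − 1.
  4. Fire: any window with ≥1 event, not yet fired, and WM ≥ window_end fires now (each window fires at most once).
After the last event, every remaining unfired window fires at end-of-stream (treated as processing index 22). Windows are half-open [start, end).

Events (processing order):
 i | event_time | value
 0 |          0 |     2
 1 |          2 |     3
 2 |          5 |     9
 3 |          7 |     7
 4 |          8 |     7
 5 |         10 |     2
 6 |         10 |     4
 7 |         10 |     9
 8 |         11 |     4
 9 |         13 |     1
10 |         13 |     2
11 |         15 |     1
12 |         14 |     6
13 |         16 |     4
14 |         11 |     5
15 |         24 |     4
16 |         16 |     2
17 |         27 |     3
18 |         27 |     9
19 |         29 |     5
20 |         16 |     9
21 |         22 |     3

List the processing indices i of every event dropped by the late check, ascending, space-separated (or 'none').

14 16 20 21

i=0 t=0 v=2: → [0,5); WM=-1
i=1 t=2 v=3: → [0,5); WM=1
i=2 t=5 v=9: → [5,10); WM=4
i=3 t=7 v=7: → [5,10); WM=6; [0,5) fires=2
i=4 t=8 v=7: → [5,10); WM=7
i=5 t=10 v=2: → [10,15); WM=9
i=6 t=10 v=4: → [10,15); WM=9
i=7 t=10 v=9: → [10,15); WM=9
i=8 t=11 v=4: → [10,15); WM=10; [5,10) fires=2
i=9 t=13 v=1: → [10,15); WM=12
i=10 t=13 v=2: → [10,15); WM=12
i=11 t=15 v=1: → [15,20); WM=14
i=12 t=14 v=6: → [10,15); WM=14
i=13 t=16 v=4: → [15,20); WM=15; [10,15) fires=5
i=14 t=11 v=5: DROP (t<15-0); WM=15
i=15 t=24 v=4: → [20,25); WM=23; [15,20) fires=2
i=16 t=16 v=2: DROP (t<23-0); WM=23
i=17 t=27 v=3: → [25,30); WM=26; [20,25) fires=1
i=18 t=27 v=9: → [25,30); WM=26
i=19 t=29 v=5: → [25,30); WM=28
i=20 t=16 v=9: DROP (t<28-0); WM=28
i=21 t=22 v=3: DROP (t<28-0); WM=28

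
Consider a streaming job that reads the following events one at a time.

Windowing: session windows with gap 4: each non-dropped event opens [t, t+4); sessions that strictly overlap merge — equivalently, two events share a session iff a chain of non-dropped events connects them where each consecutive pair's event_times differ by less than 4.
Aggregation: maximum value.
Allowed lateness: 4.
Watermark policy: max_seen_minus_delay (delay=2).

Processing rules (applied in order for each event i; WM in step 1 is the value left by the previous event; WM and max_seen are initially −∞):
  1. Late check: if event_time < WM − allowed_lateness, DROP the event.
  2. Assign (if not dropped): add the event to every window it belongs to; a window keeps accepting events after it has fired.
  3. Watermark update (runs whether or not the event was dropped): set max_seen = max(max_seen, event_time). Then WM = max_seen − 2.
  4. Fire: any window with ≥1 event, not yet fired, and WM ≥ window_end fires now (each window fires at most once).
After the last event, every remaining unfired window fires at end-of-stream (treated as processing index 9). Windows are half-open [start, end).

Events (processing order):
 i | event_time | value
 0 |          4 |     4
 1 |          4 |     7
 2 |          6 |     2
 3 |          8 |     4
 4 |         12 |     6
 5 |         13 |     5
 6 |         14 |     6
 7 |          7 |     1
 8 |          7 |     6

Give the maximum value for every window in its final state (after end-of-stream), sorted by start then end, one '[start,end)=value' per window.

[4,12)=7 [12,18)=6

i=0 t=4 v=4: → [4,8); WM=2
i=1 t=4 v=7: → [4,8); WM=2
i=2 t=6 v=2: → [4,10); WM=4
i=3 t=8 v=4: → [4,12); WM=6
i=4 t=12 v=6: → [12,16); WM=10
i=5 t=13 v=5: → [12,17); WM=11
i=6 t=14 v=6: → [12,18); WM=12
i=7 t=7 v=1: DROP (t<12-4); WM=12
i=8 t=7 v=6: DROP (t<12-4); WM=12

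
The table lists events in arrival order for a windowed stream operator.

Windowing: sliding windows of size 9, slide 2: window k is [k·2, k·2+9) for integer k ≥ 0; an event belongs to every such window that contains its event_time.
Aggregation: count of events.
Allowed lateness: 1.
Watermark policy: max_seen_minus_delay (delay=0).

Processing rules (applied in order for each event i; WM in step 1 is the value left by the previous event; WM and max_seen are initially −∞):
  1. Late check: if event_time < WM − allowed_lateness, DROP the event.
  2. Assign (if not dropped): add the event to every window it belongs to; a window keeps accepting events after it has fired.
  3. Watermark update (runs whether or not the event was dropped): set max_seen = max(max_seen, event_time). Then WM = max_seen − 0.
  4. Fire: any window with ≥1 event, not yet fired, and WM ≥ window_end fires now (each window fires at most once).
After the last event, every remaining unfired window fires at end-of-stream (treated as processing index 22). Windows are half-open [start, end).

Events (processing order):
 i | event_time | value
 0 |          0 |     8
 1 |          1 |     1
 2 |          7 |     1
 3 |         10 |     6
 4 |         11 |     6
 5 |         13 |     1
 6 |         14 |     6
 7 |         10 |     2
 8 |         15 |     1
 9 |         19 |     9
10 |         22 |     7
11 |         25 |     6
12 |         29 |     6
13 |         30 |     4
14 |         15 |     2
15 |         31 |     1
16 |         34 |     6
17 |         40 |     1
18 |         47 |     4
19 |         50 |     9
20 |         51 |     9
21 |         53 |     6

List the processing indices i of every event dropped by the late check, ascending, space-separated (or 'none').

7 14

i=0 t=0 v=8: → [0,9); WM=0
i=1 t=1 v=1: → [0,9); WM=1
i=2 t=7 v=1: → [6,15),[4,13),[2,11),[0,9); WM=7
i=3 t=10 v=6: → [10,19),[8,17),[6,15),[4,13),[2,11); WM=10; [0,9) fires=3
i=4 t=11 v=6: → [10,19),[8,17),[6,15),[4,13); WM=11; [2,11) fires=2
i=5 t=13 v=1: → [12,21),[10,19),[8,17),[6,15); WM=13; [4,13) fires=3
i=6 t=14 v=6: → [14,23),[12,21),[10,19),[8,17),[6,15); WM=14
i=7 t=10 v=2: DROP (t<14-1); WM=14
i=8 t=15 v=1: → [14,23),[12,21),[10,19),[8,17); WM=15; [6,15) fires=5
i=9 t=19 v=9: → [18,27),[16,25),[14,23),[12,21); WM=19; [8,17) fires=5 [10,19) fires=5
i=10 t=22 v=7: → [22,31),[20,29),[18,27),[16,25),[14,23); WM=22; [12,21) fires=4
i=11 t=25 v=6: → [24,33),[22,31),[20,29),[18,27); WM=25; [14,23) fires=4 [16,25) fires=2
i=12 t=29 v=6: → [28,37),[26,35),[24,33),[22,31); WM=29; [18,27) fires=3 [20,29) fires=2
i=13 t=30 v=4: → [30,39),[28,37),[26,35),[24,33),[22,31); WM=30
i=14 t=15 v=2: DROP (t<30-1); WM=30
i=15 t=31 v=1: → [30,39),[28,37),[26,35),[24,33); WM=31; [22,31) fires=4
i=16 t=34 v=6: → [34,43),[32,41),[30,39),[28,37),[26,35); WM=34; [24,33) fires=4
i=17 t=40 v=1: → [40,49),[38,47),[36,45),[34,43),[32,41); WM=40; [26,35) fires=4 [28,37) fires=4 [30,39) fires=3
i=18 t=47 v=4: → [46,55),[44,53),[42,51),[40,49); WM=47; [32,41) fires=2 [34,43) fires=2 [36,45) fires=1 [38,47) fires=1
i=19 t=50 v=9: → [50,59),[48,57),[46,55),[44,53),[42,51); WM=50; [40,49) fires=2
i=20 t=51 v=9: → [50,59),[48,57),[46,55),[44,53); WM=51; [42,51) fires=2
i=21 t=53 v=6: → [52,61),[50,59),[48,57),[46,55); WM=53; [44,53) fires=3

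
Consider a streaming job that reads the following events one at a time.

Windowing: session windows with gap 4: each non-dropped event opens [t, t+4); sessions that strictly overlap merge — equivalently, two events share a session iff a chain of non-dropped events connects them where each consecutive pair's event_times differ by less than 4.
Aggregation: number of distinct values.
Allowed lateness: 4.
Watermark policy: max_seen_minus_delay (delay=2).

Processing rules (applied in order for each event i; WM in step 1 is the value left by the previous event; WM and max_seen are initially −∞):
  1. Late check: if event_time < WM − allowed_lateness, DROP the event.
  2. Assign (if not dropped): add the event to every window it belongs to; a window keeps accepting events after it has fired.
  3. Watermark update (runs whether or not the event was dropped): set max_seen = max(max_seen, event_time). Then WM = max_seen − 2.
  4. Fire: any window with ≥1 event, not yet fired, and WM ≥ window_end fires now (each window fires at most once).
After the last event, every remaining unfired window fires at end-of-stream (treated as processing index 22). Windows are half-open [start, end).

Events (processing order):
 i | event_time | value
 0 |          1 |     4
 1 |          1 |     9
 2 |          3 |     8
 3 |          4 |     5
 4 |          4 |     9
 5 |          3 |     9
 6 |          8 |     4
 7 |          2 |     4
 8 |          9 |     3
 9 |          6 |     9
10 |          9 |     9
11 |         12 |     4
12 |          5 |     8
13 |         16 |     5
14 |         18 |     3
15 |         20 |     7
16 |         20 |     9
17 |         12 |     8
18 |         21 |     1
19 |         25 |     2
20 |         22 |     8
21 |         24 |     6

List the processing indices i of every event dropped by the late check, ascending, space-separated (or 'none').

i=0 t=1 v=4: → [1,5); WM=-1
i=1 t=1 v=9: → [1,5); WM=-1
i=2 t=3 v=8: → [1,7); WM=1
i=3 t=4 v=5: → [1,8); WM=2
i=4 t=4 v=9: → [1,8); WM=2
i=5 t=3 v=9: → [1,8); WM=2
i=6 t=8 v=4: → [8,12); WM=6
i=7 t=2 v=4: → [1,8); WM=6
i=8 t=9 v=3: → [8,13); WM=7
i=9 t=6 v=9: → [1,13); WM=7
i=10 t=9 v=9: → [1,13); WM=7
i=11 t=12 v=4: → [1,16); WM=10
i=12 t=5 v=8: DROP (t<10-4); WM=10
i=13 t=16 v=5: → [16,20); WM=14
i=14 t=18 v=3: → [16,22); WM=16
i=15 t=20 v=7: → [16,24); WM=18
i=16 t=20 v=9: → [16,24); WM=18
i=17 t=12 v=8: DROP (t<18-4); WM=18
i=18 t=21 v=1: → [16,25); WM=19
i=19 t=25 v=2: → [25,29); WM=23
i=20 t=22 v=8: → [16,29); WM=23
i=21 t=24 v=6: → [16,29); WM=23

12 17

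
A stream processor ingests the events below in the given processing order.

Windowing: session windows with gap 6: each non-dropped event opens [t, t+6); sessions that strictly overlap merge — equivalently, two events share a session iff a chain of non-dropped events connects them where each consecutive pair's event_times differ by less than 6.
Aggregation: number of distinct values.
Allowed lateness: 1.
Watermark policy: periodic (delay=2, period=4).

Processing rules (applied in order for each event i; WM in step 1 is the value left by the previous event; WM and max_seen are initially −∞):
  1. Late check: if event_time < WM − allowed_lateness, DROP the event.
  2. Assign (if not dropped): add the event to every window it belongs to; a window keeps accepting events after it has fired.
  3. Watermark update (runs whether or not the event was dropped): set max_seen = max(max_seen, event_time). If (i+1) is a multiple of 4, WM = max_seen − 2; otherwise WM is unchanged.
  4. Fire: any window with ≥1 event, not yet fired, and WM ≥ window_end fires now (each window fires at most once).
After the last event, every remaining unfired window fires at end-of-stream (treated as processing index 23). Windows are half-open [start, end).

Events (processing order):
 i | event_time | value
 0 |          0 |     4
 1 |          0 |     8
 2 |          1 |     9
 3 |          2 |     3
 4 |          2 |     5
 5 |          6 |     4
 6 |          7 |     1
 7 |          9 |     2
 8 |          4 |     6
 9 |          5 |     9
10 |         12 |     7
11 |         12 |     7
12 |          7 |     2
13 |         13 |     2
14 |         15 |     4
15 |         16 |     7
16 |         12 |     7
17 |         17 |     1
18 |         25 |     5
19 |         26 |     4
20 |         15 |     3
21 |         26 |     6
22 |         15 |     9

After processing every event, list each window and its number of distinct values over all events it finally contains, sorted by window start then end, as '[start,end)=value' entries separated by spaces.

i=0 t=0 v=4: → [0,6); WM=−∞
i=1 t=0 v=8: → [0,6); WM=−∞
i=2 t=1 v=9: → [0,7); WM=−∞
i=3 t=2 v=3: → [0,8); WM=0
i=4 t=2 v=5: → [0,8); WM=0
i=5 t=6 v=4: → [0,12); WM=0
i=6 t=7 v=1: → [0,13); WM=0
i=7 t=9 v=2: → [0,15); WM=7
i=8 t=4 v=6: DROP (t<7-1); WM=7
i=9 t=5 v=9: DROP (t<7-1); WM=7
i=10 t=12 v=7: → [0,18); WM=7
i=11 t=12 v=7: → [0,18); WM=10
i=12 t=7 v=2: DROP (t<10-1); WM=10
i=13 t=13 v=2: → [0,19); WM=10
i=14 t=15 v=4: → [0,21); WM=10
i=15 t=16 v=7: → [0,22); WM=14
i=16 t=12 v=7: DROP (t<14-1); WM=14
i=17 t=17 v=1: → [0,23); WM=14
i=18 t=25 v=5: → [25,31); WM=14
i=19 t=26 v=4: → [25,32); WM=24
i=20 t=15 v=3: DROP (t<24-1); WM=24
i=21 t=26 v=6: → [25,32); WM=24
i=22 t=15 v=9: DROP (t<24-1); WM=24

[0,23)=8 [25,32)=3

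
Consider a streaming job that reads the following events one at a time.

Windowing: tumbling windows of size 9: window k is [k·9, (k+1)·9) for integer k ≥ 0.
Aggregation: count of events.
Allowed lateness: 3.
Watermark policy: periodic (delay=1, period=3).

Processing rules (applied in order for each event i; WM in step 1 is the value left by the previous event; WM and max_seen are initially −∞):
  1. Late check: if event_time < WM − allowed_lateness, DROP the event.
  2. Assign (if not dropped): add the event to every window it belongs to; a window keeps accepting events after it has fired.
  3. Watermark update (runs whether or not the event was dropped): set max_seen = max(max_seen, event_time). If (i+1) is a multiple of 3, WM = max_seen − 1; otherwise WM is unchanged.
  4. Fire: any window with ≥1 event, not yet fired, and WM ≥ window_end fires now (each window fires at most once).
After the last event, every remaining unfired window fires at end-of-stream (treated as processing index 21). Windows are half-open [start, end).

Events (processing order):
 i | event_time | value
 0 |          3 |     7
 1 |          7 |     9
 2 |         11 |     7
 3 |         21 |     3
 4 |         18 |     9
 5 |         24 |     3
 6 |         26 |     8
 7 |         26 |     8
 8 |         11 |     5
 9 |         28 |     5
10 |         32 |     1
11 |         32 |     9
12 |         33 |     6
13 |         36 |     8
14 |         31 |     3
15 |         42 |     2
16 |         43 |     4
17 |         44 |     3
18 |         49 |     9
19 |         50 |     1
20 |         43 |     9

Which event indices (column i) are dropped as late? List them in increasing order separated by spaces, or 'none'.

8

i=0 t=3 v=7: → [0,9); WM=−∞
i=1 t=7 v=9: → [0,9); WM=−∞
i=2 t=11 v=7: → [9,18); WM=10; [0,9) fires=2
i=3 t=21 v=3: → [18,27); WM=10
i=4 t=18 v=9: → [18,27); WM=10
i=5 t=24 v=3: → [18,27); WM=23; [9,18) fires=1
i=6 t=26 v=8: → [18,27); WM=23
i=7 t=26 v=8: → [18,27); WM=23
i=8 t=11 v=5: DROP (t<23-3); WM=25
i=9 t=28 v=5: → [27,36); WM=25
i=10 t=32 v=1: → [27,36); WM=25
i=11 t=32 v=9: → [27,36); WM=31; [18,27) fires=5
i=12 t=33 v=6: → [27,36); WM=31
i=13 t=36 v=8: → [36,45); WM=31
i=14 t=31 v=3: → [27,36); WM=35
i=15 t=42 v=2: → [36,45); WM=35
i=16 t=43 v=4: → [36,45); WM=35
i=17 t=44 v=3: → [36,45); WM=43; [27,36) fires=5
i=18 t=49 v=9: → [45,54); WM=43
i=19 t=50 v=1: → [45,54); WM=43
i=20 t=43 v=9: → [36,45); WM=49; [36,45) fires=5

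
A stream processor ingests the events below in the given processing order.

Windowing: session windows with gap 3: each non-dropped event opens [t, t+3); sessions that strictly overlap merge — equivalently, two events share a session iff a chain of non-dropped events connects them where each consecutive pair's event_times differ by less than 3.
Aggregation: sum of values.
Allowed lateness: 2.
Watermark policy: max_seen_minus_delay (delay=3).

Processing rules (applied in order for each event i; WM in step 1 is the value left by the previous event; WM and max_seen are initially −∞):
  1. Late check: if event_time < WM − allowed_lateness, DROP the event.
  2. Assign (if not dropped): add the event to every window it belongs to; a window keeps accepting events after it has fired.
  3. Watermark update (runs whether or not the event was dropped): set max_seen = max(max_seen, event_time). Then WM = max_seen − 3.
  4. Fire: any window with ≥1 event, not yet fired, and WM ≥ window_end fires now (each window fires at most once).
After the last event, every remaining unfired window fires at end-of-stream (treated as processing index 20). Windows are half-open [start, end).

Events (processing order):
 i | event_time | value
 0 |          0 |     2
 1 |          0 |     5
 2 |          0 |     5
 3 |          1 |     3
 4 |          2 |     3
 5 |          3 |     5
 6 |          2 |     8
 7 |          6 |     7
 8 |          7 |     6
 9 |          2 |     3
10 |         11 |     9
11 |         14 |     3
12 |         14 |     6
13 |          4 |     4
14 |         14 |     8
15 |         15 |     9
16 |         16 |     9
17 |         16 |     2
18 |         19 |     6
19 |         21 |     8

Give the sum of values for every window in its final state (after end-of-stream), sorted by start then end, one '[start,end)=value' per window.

[0,6)=34 [6,10)=13 [11,14)=9 [14,19)=37 [19,24)=14

i=0 t=0 v=2: → [0,3); WM=-3
i=1 t=0 v=5: → [0,3); WM=-3
i=2 t=0 v=5: → [0,3); WM=-3
i=3 t=1 v=3: → [0,4); WM=-2
i=4 t=2 v=3: → [0,5); WM=-1
i=5 t=3 v=5: → [0,6); WM=0
i=6 t=2 v=8: → [0,6); WM=0
i=7 t=6 v=7: → [6,9); WM=3
i=8 t=7 v=6: → [6,10); WM=4
i=9 t=2 v=3: → [0,6); WM=4
i=10 t=11 v=9: → [11,14); WM=8
i=11 t=14 v=3: → [14,17); WM=11
i=12 t=14 v=6: → [14,17); WM=11
i=13 t=4 v=4: DROP (t<11-2); WM=11
i=14 t=14 v=8: → [14,17); WM=11
i=15 t=15 v=9: → [14,18); WM=12
i=16 t=16 v=9: → [14,19); WM=13
i=17 t=16 v=2: → [14,19); WM=13
i=18 t=19 v=6: → [19,22); WM=16
i=19 t=21 v=8: → [19,24); WM=18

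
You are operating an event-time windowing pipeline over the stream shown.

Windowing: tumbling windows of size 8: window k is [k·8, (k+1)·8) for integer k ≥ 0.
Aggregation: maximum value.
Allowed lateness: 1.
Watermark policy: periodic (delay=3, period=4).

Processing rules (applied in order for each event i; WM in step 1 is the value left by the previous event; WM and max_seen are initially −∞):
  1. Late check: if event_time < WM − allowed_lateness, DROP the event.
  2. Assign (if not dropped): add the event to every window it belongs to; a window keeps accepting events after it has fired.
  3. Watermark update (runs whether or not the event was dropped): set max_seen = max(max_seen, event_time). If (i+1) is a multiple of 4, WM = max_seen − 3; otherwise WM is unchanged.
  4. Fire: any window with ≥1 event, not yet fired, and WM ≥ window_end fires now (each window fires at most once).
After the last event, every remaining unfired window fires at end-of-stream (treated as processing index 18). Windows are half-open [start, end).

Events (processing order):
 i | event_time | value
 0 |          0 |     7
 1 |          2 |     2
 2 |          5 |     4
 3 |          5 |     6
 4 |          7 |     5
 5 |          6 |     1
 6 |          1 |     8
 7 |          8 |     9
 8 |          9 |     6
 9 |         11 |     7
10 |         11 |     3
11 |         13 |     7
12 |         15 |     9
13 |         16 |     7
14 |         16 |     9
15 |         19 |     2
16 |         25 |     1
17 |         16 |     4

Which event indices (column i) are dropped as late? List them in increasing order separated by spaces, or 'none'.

i=0 t=0 v=7: → [0,8); WM=−∞
i=1 t=2 v=2: → [0,8); WM=−∞
i=2 t=5 v=4: → [0,8); WM=−∞
i=3 t=5 v=6: → [0,8); WM=2
i=4 t=7 v=5: → [0,8); WM=2
i=5 t=6 v=1: → [0,8); WM=2
i=6 t=1 v=8: → [0,8); WM=2
i=7 t=8 v=9: → [8,16); WM=5
i=8 t=9 v=6: → [8,16); WM=5
i=9 t=11 v=7: → [8,16); WM=5
i=10 t=11 v=3: → [8,16); WM=5
i=11 t=13 v=7: → [8,16); WM=10; [0,8) fires=8
i=12 t=15 v=9: → [8,16); WM=10
i=13 t=16 v=7: → [16,24); WM=10
i=14 t=16 v=9: → [16,24); WM=10
i=15 t=19 v=2: → [16,24); WM=16; [8,16) fires=9
i=16 t=25 v=1: → [24,32); WM=16
i=17 t=16 v=4: → [16,24); WM=16

none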